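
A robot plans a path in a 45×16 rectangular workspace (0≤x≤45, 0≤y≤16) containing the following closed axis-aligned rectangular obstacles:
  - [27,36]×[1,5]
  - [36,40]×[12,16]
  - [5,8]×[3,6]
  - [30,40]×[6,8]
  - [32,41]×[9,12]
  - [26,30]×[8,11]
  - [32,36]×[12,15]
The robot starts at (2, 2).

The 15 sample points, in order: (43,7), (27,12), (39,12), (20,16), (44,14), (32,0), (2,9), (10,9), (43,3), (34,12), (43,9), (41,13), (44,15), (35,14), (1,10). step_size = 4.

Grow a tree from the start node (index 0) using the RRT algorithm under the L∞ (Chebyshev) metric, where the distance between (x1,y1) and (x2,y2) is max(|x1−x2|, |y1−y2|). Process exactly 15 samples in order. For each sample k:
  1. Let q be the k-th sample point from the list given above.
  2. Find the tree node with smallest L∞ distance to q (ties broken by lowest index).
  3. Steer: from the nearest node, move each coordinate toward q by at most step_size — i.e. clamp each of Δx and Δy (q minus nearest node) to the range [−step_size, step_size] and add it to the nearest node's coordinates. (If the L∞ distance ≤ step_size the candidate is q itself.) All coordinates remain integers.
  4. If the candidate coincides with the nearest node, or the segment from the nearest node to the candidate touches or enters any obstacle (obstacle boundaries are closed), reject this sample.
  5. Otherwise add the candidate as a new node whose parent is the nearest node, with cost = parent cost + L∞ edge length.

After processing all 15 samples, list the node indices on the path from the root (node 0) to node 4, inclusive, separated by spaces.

1. q=(43,7) nearest=0 d=41 new=(6,6) → blocked by [5,8]×[3,6], reject
2. q=(27,12) nearest=0 d=25 new=(6,6) → blocked by [5,8]×[3,6], reject
3. q=(39,12) nearest=0 d=37 new=(6,6) → blocked by [5,8]×[3,6], reject
4. q=(20,16) nearest=0 d=18 new=(6,6) → blocked by [5,8]×[3,6], reject
5. q=(44,14) nearest=0 d=42 new=(6,6) → blocked by [5,8]×[3,6], reject
6. q=(32,0) nearest=0 d=30 new=(6,0) → add node 1 parent=0 cost=4
7. q=(2,9) nearest=0 d=7 new=(2,6) → add node 2 parent=0 cost=4
8. q=(10,9) nearest=0 d=8 new=(6,6) → blocked by [5,8]×[3,6], reject
9. q=(43,3) nearest=1 d=37 new=(10,3) → add node 3 parent=1 cost=8
10. q=(34,12) nearest=3 d=24 new=(14,7) → add node 4 parent=3 cost=12
11. q=(43,9) nearest=4 d=29 new=(18,9) → add node 5 parent=4 cost=16
12. q=(41,13) nearest=5 d=23 new=(22,13) → add node 6 parent=5 cost=20
13. q=(44,15) nearest=6 d=22 new=(26,15) → add node 7 parent=6 cost=24
14. q=(35,14) nearest=7 d=9 new=(30,14) → add node 8 parent=7 cost=28
15. q=(1,10) nearest=2 d=4 new=(1,10) → add node 9 parent=2 cost=8

Path: 0 1 3 4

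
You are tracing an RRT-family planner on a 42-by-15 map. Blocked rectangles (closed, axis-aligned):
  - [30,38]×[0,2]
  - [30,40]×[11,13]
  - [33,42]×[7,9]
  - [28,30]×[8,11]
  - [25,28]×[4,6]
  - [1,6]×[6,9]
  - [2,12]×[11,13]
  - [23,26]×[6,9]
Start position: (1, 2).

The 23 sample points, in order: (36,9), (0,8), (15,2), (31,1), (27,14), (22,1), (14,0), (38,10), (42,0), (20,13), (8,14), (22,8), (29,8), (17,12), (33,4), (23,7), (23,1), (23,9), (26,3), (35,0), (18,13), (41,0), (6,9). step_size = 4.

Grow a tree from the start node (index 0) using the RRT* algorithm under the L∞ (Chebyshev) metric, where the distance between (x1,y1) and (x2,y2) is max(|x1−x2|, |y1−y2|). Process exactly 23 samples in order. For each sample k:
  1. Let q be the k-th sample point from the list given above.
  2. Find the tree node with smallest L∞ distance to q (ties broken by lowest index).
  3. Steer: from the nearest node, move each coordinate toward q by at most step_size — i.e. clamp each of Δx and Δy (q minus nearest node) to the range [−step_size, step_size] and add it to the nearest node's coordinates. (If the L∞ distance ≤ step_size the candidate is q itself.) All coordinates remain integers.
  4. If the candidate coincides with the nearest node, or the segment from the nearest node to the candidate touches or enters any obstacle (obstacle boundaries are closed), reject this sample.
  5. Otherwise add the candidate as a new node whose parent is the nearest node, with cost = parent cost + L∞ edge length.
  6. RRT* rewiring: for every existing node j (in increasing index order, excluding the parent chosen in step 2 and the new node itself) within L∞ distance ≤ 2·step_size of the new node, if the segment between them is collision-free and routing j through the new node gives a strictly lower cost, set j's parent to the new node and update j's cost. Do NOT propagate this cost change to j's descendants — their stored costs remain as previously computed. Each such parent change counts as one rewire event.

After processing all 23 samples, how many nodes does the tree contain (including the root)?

Node count: 16

1. q=(36,9) nearest=0 d=35 new=(5,6) → blocked by [1,6]×[6,9], reject
2. q=(0,8) nearest=0 d=6 new=(0,6) → add node 1 parent=0 cost=4
3. q=(15,2) nearest=0 d=14 new=(5,2) → add node 2 parent=0 cost=4
4. q=(31,1) nearest=2 d=26 new=(9,1) → add node 3 parent=2 cost=8
5. q=(27,14) nearest=3 d=18 new=(13,5) → add node 4 parent=3 cost=12
6. q=(22,1) nearest=4 d=9 new=(17,1) → add node 5 parent=4 cost=16
7. q=(14,0) nearest=5 d=3 new=(14,0) → add node 6 parent=5 cost=19
8. q=(38,10) nearest=5 d=21 new=(21,5) → add node 7 parent=5 cost=20
9. q=(42,0) nearest=7 d=21 new=(25,1) → add node 8 parent=7 cost=24
10. q=(20,13) nearest=4 d=8 new=(17,9) → add node 9 parent=4 cost=16
11. q=(8,14) nearest=1 d=8 new=(4,10) → blocked by [1,6]×[6,9], reject
12. q=(22,8) nearest=7 d=3 new=(22,8) → add node 10 parent=7 cost=23
13. q=(29,8) nearest=8 d=7 new=(29,5) → blocked by [25,28]×[4,6], reject
14. q=(17,12) nearest=9 d=3 new=(17,12) → add node 11 parent=9 cost=19
15. q=(33,4) nearest=8 d=8 new=(29,4) → add node 12 parent=8 cost=28
16. q=(23,7) nearest=10 d=1 new=(23,7) → blocked by [23,26]×[6,9], reject
17. q=(23,1) nearest=8 d=2 new=(23,1) → add node 13 parent=8 cost=26
18. q=(23,9) nearest=10 d=1 new=(23,9) → blocked by [23,26]×[6,9], reject
19. q=(26,3) nearest=8 d=2 new=(26,3) → add node 14 parent=8 cost=26
20. q=(35,0) nearest=12 d=6 new=(33,0) → blocked by [30,38]×[0,2], reject
21. q=(18,13) nearest=11 d=1 new=(18,13) → add node 15 parent=11 cost=20
22. q=(41,0) nearest=12 d=12 new=(33,0) → blocked by [30,38]×[0,2], reject
23. q=(6,9) nearest=1 d=6 new=(4,9) → blocked by [1,6]×[6,9], reject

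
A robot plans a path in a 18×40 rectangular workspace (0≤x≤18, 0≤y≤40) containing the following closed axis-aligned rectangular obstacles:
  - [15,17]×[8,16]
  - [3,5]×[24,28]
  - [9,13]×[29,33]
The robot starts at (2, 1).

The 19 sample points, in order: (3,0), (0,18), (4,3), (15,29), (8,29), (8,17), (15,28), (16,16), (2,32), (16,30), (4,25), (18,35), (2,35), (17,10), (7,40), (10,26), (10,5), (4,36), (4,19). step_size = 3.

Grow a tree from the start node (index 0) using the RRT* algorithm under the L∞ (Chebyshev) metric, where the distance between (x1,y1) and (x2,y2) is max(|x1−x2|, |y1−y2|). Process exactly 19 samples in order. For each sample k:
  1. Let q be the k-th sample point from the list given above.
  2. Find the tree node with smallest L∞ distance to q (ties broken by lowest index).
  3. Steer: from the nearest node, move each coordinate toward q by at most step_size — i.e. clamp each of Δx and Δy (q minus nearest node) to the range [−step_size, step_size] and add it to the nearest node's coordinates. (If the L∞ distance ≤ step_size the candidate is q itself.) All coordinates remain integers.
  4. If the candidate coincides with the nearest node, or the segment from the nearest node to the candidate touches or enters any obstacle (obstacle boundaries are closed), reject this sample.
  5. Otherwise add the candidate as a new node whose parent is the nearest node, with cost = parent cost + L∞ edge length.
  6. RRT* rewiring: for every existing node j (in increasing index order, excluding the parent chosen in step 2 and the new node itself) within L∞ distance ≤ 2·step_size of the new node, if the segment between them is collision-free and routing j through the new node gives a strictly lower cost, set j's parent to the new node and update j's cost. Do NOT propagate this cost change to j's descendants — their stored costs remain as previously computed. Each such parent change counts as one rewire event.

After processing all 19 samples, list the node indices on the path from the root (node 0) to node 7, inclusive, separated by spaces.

Path: 0 2 4 5 6 7

1. q=(3,0) nearest=0 d=1 new=(3,0) → add node 1 parent=0 cost=1
2. q=(0,18) nearest=0 d=17 new=(0,4) → add node 2 parent=0 cost=3
3. q=(4,3) nearest=0 d=2 new=(4,3) → add node 3 parent=0 cost=2
4. q=(15,29) nearest=2 d=25 new=(3,7) → add node 4 parent=2 cost=6
5. q=(8,29) nearest=4 d=22 new=(6,10) → add node 5 parent=4 cost=9
6. q=(8,17) nearest=5 d=7 new=(8,13) → add node 6 parent=5 cost=12
7. q=(15,28) nearest=6 d=15 new=(11,16) → add node 7 parent=6 cost=15
8. q=(16,16) nearest=7 d=5 new=(14,16) → add node 8 parent=7 cost=18
9. q=(2,32) nearest=7 d=16 new=(8,19) → add node 9 parent=7 cost=18
10. q=(16,30) nearest=9 d=11 new=(11,22) → add node 10 parent=9 cost=21
11. q=(4,25) nearest=9 d=6 new=(5,22) → add node 11 parent=9 cost=21
12. q=(18,35) nearest=10 d=13 new=(14,25) → add node 12 parent=10 cost=24
13. q=(2,35) nearest=12 d=12 new=(11,28) → add node 13 parent=12 cost=27
14. q=(17,10) nearest=7 d=6 new=(14,13) → add node 14 parent=7 cost=18
15. q=(7,40) nearest=13 d=12 new=(8,31) → blocked by [9,13]×[29,33], reject
16. q=(10,26) nearest=13 d=2 new=(10,26) → add node 15 parent=13 cost=29
17. q=(10,5) nearest=5 d=5 new=(9,7) → add node 16 parent=5 cost=12
18. q=(4,36) nearest=13 d=8 new=(8,31) → blocked by [9,13]×[29,33], reject
19. q=(4,19) nearest=11 d=3 new=(4,19) → add node 17 parent=11 cost=24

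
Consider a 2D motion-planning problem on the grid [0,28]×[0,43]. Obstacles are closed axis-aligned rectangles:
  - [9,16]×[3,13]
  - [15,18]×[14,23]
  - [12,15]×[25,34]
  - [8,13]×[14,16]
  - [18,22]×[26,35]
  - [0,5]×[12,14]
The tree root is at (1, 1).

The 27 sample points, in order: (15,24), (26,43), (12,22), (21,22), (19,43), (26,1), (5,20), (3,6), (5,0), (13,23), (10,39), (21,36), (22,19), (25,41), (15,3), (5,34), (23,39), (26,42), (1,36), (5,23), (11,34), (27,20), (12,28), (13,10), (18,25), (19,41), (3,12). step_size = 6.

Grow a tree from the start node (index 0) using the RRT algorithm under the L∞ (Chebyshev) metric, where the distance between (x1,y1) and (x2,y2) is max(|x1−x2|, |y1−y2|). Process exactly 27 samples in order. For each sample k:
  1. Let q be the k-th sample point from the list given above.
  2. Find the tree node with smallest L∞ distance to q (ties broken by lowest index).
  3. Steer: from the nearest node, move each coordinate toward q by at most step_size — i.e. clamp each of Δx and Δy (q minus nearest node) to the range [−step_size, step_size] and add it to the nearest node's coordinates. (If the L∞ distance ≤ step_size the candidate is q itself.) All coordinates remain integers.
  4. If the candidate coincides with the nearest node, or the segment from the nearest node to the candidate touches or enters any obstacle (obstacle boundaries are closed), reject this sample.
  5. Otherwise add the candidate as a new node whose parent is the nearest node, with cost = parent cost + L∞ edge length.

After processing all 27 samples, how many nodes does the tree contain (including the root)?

Node count: 4

1. q=(15,24) nearest=0 d=23 new=(7,7) → add node 1 parent=0 cost=6
2. q=(26,43) nearest=1 d=36 new=(13,13) → blocked by [9,16]×[3,13], reject
3. q=(12,22) nearest=1 d=15 new=(12,13) → blocked by [9,16]×[3,13], reject
4. q=(21,22) nearest=1 d=15 new=(13,13) → blocked by [9,16]×[3,13], reject
5. q=(19,43) nearest=1 d=36 new=(13,13) → blocked by [9,16]×[3,13], reject
6. q=(26,1) nearest=1 d=19 new=(13,1) → blocked by [9,16]×[3,13], reject
7. q=(5,20) nearest=1 d=13 new=(5,13) → blocked by [0,5]×[12,14], reject
8. q=(3,6) nearest=1 d=4 new=(3,6) → add node 2 parent=1 cost=10
9. q=(5,0) nearest=0 d=4 new=(5,0) → add node 3 parent=0 cost=4
10. q=(13,23) nearest=1 d=16 new=(13,13) → blocked by [9,16]×[3,13], reject
11. q=(10,39) nearest=1 d=32 new=(10,13) → blocked by [9,16]×[3,13], reject
12. q=(21,36) nearest=1 d=29 new=(13,13) → blocked by [9,16]×[3,13], reject
13. q=(22,19) nearest=1 d=15 new=(13,13) → blocked by [9,16]×[3,13], reject
14. q=(25,41) nearest=1 d=34 new=(13,13) → blocked by [9,16]×[3,13], reject
15. q=(15,3) nearest=1 d=8 new=(13,3) → blocked by [9,16]×[3,13], reject
16. q=(5,34) nearest=1 d=27 new=(5,13) → blocked by [0,5]×[12,14], reject
17. q=(23,39) nearest=1 d=32 new=(13,13) → blocked by [9,16]×[3,13], reject
18. q=(26,42) nearest=1 d=35 new=(13,13) → blocked by [9,16]×[3,13], reject
19. q=(1,36) nearest=1 d=29 new=(1,13) → blocked by [0,5]×[12,14], reject
20. q=(5,23) nearest=1 d=16 new=(5,13) → blocked by [0,5]×[12,14], reject
21. q=(11,34) nearest=1 d=27 new=(11,13) → blocked by [9,16]×[3,13], reject
22. q=(27,20) nearest=1 d=20 new=(13,13) → blocked by [9,16]×[3,13], reject
23. q=(12,28) nearest=1 d=21 new=(12,13) → blocked by [9,16]×[3,13], reject
24. q=(13,10) nearest=1 d=6 new=(13,10) → blocked by [9,16]×[3,13], reject
25. q=(18,25) nearest=1 d=18 new=(13,13) → blocked by [9,16]×[3,13], reject
26. q=(19,41) nearest=1 d=34 new=(13,13) → blocked by [9,16]×[3,13], reject
27. q=(3,12) nearest=1 d=5 new=(3,12) → blocked by [0,5]×[12,14], reject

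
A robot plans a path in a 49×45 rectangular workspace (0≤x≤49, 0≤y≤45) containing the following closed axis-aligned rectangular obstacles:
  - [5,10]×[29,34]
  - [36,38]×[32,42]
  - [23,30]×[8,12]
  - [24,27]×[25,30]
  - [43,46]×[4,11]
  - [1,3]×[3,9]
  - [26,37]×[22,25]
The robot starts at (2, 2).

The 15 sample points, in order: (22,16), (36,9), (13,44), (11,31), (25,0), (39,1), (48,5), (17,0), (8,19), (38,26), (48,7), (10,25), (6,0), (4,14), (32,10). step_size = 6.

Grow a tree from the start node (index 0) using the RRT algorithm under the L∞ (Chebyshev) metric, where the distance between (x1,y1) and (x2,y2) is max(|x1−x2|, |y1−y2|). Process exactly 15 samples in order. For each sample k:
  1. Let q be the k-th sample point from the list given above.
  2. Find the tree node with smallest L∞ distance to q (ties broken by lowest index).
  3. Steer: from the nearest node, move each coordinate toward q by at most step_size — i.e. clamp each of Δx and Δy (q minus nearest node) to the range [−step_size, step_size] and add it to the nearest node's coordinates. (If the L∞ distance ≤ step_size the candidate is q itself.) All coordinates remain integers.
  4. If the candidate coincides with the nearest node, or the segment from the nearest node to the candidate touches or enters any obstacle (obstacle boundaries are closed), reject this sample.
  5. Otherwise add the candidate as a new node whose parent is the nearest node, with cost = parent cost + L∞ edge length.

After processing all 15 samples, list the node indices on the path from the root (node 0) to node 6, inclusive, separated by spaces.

1. q=(22,16) nearest=0 d=20 new=(8,8) → blocked by [1,3]×[3,9], reject
2. q=(36,9) nearest=0 d=34 new=(8,8) → blocked by [1,3]×[3,9], reject
3. q=(13,44) nearest=0 d=42 new=(8,8) → blocked by [1,3]×[3,9], reject
4. q=(11,31) nearest=0 d=29 new=(8,8) → blocked by [1,3]×[3,9], reject
5. q=(25,0) nearest=0 d=23 new=(8,0) → add node 1 parent=0 cost=6
6. q=(39,1) nearest=1 d=31 new=(14,1) → add node 2 parent=1 cost=12
7. q=(48,5) nearest=2 d=34 new=(20,5) → add node 3 parent=2 cost=18
8. q=(17,0) nearest=2 d=3 new=(17,0) → add node 4 parent=2 cost=15
9. q=(8,19) nearest=3 d=14 new=(14,11) → add node 5 parent=3 cost=24
10. q=(38,26) nearest=3 d=21 new=(26,11) → blocked by [23,30]×[8,12], reject
11. q=(48,7) nearest=3 d=28 new=(26,7) → add node 6 parent=3 cost=24
12. q=(10,25) nearest=5 d=14 new=(10,17) → add node 7 parent=5 cost=30
13. q=(6,0) nearest=1 d=2 new=(6,0) → add node 8 parent=1 cost=8
14. q=(4,14) nearest=7 d=6 new=(4,14) → add node 9 parent=7 cost=36
15. q=(32,10) nearest=6 d=6 new=(32,10) → blocked by [23,30]×[8,12], reject

Path: 0 1 2 3 6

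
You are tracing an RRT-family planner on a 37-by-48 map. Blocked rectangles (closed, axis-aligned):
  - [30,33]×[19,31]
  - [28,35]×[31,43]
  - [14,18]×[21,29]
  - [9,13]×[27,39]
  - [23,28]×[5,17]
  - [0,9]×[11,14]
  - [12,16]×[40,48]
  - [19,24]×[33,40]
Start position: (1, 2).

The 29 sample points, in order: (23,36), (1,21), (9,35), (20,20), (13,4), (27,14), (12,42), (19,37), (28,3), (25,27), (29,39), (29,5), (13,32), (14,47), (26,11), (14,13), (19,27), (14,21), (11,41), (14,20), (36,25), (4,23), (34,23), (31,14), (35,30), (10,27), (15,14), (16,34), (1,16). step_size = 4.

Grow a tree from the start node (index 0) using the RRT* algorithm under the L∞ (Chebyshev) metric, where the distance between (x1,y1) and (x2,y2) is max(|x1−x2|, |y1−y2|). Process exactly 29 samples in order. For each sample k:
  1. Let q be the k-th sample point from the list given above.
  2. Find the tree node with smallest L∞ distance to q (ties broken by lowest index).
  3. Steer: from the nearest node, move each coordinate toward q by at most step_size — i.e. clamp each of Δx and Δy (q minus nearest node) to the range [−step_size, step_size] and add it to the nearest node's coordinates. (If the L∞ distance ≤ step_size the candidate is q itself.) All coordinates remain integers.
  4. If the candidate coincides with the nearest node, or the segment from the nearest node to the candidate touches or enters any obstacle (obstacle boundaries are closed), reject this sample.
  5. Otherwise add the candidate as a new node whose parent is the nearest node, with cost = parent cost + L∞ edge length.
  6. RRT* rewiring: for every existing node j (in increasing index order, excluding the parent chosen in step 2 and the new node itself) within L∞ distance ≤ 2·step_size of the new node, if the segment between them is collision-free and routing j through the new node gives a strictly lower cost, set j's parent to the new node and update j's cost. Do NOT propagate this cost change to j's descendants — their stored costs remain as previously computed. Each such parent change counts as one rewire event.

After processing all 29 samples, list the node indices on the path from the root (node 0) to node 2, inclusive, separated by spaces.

Path: 0 1 2

1. q=(23,36) nearest=0 d=34 new=(5,6) → add node 1 parent=0 cost=4
2. q=(1,21) nearest=1 d=15 new=(1,10) → add node 2 parent=1 cost=8
3. q=(9,35) nearest=2 d=25 new=(5,14) → blocked by [0,9]×[11,14], reject
4. q=(20,20) nearest=1 d=15 new=(9,10) → add node 3 parent=1 cost=8
5. q=(13,4) nearest=3 d=6 new=(13,6) → add node 4 parent=3 cost=12
6. q=(27,14) nearest=4 d=14 new=(17,10) → add node 5 parent=4 cost=16
7. q=(12,42) nearest=2 d=32 new=(5,14) → blocked by [0,9]×[11,14], reject
8. q=(19,37) nearest=2 d=27 new=(5,14) → blocked by [0,9]×[11,14], reject
9. q=(28,3) nearest=5 d=11 new=(21,6) → add node 6 parent=5 cost=20
10. q=(25,27) nearest=3 d=17 new=(13,14) → add node 7 parent=3 cost=12
11. q=(29,39) nearest=7 d=25 new=(17,18) → add node 8 parent=7 cost=16
12. q=(29,5) nearest=6 d=8 new=(25,5) → blocked by [23,28]×[5,17], reject
13. q=(13,32) nearest=8 d=14 new=(13,22) → blocked by [14,18]×[21,29], reject
14. q=(14,47) nearest=8 d=29 new=(14,22) → blocked by [14,18]×[21,29], reject
15. q=(26,11) nearest=6 d=5 new=(25,10) → blocked by [23,28]×[5,17], reject
16. q=(14,13) nearest=7 d=1 new=(14,13) → add node 9 parent=7 cost=13
17. q=(19,27) nearest=8 d=9 new=(19,22) → add node 10 parent=8 cost=20
18. q=(14,21) nearest=8 d=3 new=(14,21) → blocked by [14,18]×[21,29], reject
19. q=(11,41) nearest=10 d=19 new=(15,26) → blocked by [14,18]×[21,29], reject
20. q=(14,20) nearest=8 d=3 new=(14,20) → add node 11 parent=8 cost=19
21. q=(36,25) nearest=10 d=17 new=(23,25) → add node 12 parent=10 cost=24
22. q=(4,23) nearest=7 d=9 new=(9,18) → add node 13 parent=7 cost=16
23. q=(34,23) nearest=12 d=11 new=(27,23) → add node 14 parent=12 cost=28
24. q=(31,14) nearest=14 d=9 new=(31,19) → blocked by [30,33]×[19,31], reject
25. q=(35,30) nearest=14 d=8 new=(31,27) → blocked by [30,33]×[19,31], reject
26. q=(10,27) nearest=11 d=7 new=(10,24) → add node 15 parent=11 cost=23
27. q=(15,14) nearest=9 d=1 new=(15,14) → add node 16 parent=9 cost=14
28. q=(16,34) nearest=12 d=9 new=(19,29) → add node 17 parent=12 cost=28
29. q=(1,16) nearest=2 d=6 new=(1,14) → blocked by [0,9]×[11,14], reject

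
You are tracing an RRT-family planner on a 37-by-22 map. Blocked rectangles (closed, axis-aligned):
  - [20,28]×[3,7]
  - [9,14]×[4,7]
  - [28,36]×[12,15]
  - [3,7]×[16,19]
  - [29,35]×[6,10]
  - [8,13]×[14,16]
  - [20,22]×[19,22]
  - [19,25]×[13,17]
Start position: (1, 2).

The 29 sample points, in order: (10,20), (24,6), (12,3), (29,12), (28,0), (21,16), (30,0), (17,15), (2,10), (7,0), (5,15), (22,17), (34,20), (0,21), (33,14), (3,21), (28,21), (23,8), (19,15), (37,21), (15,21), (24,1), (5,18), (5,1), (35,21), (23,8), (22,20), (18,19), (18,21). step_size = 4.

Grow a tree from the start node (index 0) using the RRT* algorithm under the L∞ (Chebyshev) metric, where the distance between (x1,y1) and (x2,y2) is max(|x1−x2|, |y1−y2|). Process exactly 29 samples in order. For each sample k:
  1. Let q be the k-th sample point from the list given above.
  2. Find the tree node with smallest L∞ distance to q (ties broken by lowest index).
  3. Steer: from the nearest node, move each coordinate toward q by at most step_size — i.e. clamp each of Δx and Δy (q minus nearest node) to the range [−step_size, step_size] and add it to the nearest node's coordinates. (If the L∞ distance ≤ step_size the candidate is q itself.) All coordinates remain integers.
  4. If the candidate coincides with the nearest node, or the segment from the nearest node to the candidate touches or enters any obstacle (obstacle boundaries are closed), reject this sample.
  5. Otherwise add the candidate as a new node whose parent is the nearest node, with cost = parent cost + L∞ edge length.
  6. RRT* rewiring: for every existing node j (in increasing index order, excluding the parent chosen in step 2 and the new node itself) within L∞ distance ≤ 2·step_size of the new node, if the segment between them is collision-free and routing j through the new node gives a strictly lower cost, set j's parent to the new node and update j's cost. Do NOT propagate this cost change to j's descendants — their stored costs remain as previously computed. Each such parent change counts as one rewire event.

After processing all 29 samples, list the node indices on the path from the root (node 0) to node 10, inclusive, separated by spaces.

1. q=(10,20) nearest=0 d=18 new=(5,6) → add node 1 parent=0 cost=4
2. q=(24,6) nearest=1 d=19 new=(9,6) → blocked by [9,14]×[4,7], reject
3. q=(12,3) nearest=1 d=7 new=(9,3) → add node 2 parent=1 cost=8
4. q=(29,12) nearest=2 d=20 new=(13,7) → blocked by [9,14]×[4,7], reject
5. q=(28,0) nearest=2 d=19 new=(13,0) → add node 3 parent=2 cost=12
6. q=(21,16) nearest=2 d=13 new=(13,7) → blocked by [9,14]×[4,7], reject
7. q=(30,0) nearest=3 d=17 new=(17,0) → add node 4 parent=3 cost=16
8. q=(17,15) nearest=1 d=12 new=(9,10) → add node 5 parent=1 cost=8
9. q=(2,10) nearest=1 d=4 new=(2,10) → add node 6 parent=1 cost=8
10. q=(7,0) nearest=2 d=3 new=(7,0) → add node 7 parent=2 cost=11
11. q=(5,15) nearest=5 d=5 new=(5,14) → add node 8 parent=5 cost=12
12. q=(22,17) nearest=5 d=13 new=(13,14) → blocked by [8,13]×[14,16], reject
13. q=(34,20) nearest=4 d=20 new=(21,4) → blocked by [20,28]×[3,7], reject
14. q=(0,21) nearest=8 d=7 new=(1,18) → blocked by [3,7]×[16,19], reject
15. q=(33,14) nearest=4 d=16 new=(21,4) → blocked by [20,28]×[3,7], reject
16. q=(3,21) nearest=8 d=7 new=(3,18) → blocked by [3,7]×[16,19], reject
17. q=(28,21) nearest=2 d=19 new=(13,7) → blocked by [9,14]×[4,7], reject
18. q=(23,8) nearest=4 d=8 new=(21,4) → blocked by [20,28]×[3,7], reject
19. q=(19,15) nearest=5 d=10 new=(13,14) → blocked by [8,13]×[14,16], reject
20. q=(37,21) nearest=4 d=21 new=(21,4) → blocked by [20,28]×[3,7], reject
21. q=(15,21) nearest=8 d=10 new=(9,18) → blocked by [3,7]×[16,19], reject
22. q=(24,1) nearest=4 d=7 new=(21,1) → add node 9 parent=4 cost=20
23. q=(5,18) nearest=8 d=4 new=(5,18) → blocked by [3,7]×[16,19], reject
24. q=(5,1) nearest=7 d=2 new=(5,1) → add node 10 parent=7 cost=13
25. q=(35,21) nearest=9 d=20 new=(25,5) → blocked by [20,28]×[3,7], reject
26. q=(23,8) nearest=9 d=7 new=(23,5) → blocked by [20,28]×[3,7], reject
27. q=(22,20) nearest=5 d=13 new=(13,14) → blocked by [8,13]×[14,16], reject
28. q=(18,19) nearest=5 d=9 new=(13,14) → blocked by [8,13]×[14,16], reject
29. q=(18,21) nearest=5 d=11 new=(13,14) → blocked by [8,13]×[14,16], reject

Path: 0 1 2 7 10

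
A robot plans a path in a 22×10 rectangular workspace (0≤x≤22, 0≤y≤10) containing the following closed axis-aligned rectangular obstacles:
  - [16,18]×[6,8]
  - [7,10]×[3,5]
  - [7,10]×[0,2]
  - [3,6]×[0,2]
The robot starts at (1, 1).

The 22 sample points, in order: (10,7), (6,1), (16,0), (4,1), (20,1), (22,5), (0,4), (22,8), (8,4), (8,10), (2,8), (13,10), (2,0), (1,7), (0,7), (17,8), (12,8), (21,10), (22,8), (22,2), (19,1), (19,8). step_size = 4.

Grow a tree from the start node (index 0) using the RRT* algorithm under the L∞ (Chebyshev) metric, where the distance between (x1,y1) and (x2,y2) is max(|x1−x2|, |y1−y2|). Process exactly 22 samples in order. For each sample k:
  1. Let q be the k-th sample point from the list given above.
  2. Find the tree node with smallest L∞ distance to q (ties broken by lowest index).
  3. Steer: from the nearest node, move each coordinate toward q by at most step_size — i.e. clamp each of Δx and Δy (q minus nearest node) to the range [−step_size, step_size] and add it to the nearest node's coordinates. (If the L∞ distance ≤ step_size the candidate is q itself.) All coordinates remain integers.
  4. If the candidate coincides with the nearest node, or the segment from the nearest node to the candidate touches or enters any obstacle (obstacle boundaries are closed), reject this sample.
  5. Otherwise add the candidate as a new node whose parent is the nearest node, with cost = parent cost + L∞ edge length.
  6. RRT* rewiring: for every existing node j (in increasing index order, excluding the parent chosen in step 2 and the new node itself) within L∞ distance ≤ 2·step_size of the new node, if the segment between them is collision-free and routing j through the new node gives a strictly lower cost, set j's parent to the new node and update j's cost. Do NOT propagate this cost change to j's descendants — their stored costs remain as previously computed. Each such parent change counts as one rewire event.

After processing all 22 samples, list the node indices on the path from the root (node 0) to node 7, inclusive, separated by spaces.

Path: 0 7

1. q=(10,7) nearest=0 d=9 new=(5,5) → add node 1 parent=0 cost=4
2. q=(6,1) nearest=1 d=4 new=(6,1) → blocked by [3,6]×[0,2], reject
3. q=(16,0) nearest=1 d=11 new=(9,1) → blocked by [7,10]×[3,5], reject
4. q=(4,1) nearest=0 d=3 new=(4,1) → blocked by [3,6]×[0,2], reject
5. q=(20,1) nearest=1 d=15 new=(9,1) → blocked by [7,10]×[3,5], reject
6. q=(22,5) nearest=1 d=17 new=(9,5) → blocked by [7,10]×[3,5], reject
7. q=(0,4) nearest=0 d=3 new=(0,4) → add node 2 parent=0 cost=3
8. q=(22,8) nearest=1 d=17 new=(9,8) → add node 3 parent=1 cost=8
9. q=(8,4) nearest=1 d=3 new=(8,4) → blocked by [7,10]×[3,5], reject
10. q=(8,10) nearest=3 d=2 new=(8,10) → add node 4 parent=3 cost=10
11. q=(2,8) nearest=1 d=3 new=(2,8) → add node 5 parent=1 cost=7
12. q=(13,10) nearest=3 d=4 new=(13,10) → add node 6 parent=3 cost=12
13. q=(2,0) nearest=0 d=1 new=(2,0) → add node 7 parent=0 cost=1
14. q=(1,7) nearest=5 d=1 new=(1,7) → add node 8 parent=5 cost=8
15. q=(0,7) nearest=8 d=1 new=(0,7) → add node 9 parent=8 cost=9
16. q=(17,8) nearest=6 d=4 new=(17,8) → blocked by [16,18]×[6,8], reject
17. q=(12,8) nearest=6 d=2 new=(12,8) → add node 10 parent=6 cost=14
18. q=(21,10) nearest=6 d=8 new=(17,10) → add node 11 parent=6 cost=16
19. q=(22,8) nearest=11 d=5 new=(21,8) → add node 12 parent=11 cost=20
20. q=(22,2) nearest=12 d=6 new=(22,4) → add node 13 parent=12 cost=24
21. q=(19,1) nearest=13 d=3 new=(19,1) → add node 14 parent=13 cost=27
22. q=(19,8) nearest=11 d=2 new=(19,8) → add node 15 parent=11 cost=18; rewire 13→15 (22<24); rewire 14→15 (25<27)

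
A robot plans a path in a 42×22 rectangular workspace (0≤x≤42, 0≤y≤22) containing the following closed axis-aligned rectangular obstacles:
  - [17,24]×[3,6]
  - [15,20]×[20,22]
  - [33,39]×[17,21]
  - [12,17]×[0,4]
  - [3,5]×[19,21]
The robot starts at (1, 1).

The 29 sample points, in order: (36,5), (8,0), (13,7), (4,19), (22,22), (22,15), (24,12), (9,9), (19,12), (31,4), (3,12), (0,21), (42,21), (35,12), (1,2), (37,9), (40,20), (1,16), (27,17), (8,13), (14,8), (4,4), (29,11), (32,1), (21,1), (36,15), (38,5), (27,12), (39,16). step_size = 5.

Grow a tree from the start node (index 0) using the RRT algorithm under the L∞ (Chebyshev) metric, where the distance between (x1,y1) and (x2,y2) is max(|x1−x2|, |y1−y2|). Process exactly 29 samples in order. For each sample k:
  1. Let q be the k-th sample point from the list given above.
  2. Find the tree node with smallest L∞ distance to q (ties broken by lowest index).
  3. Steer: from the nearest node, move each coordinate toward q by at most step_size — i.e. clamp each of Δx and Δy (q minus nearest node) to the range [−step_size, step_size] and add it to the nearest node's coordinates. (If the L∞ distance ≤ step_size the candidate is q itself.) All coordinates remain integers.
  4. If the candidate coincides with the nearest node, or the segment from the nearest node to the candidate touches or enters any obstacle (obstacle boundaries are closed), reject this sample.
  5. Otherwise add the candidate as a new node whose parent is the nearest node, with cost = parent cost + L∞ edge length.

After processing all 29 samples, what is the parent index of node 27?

1. q=(36,5) nearest=0 d=35 new=(6,5) → add node 1 parent=0 cost=5
2. q=(8,0) nearest=1 d=5 new=(8,0) → add node 2 parent=1 cost=10
3. q=(13,7) nearest=1 d=7 new=(11,7) → add node 3 parent=1 cost=10
4. q=(4,19) nearest=3 d=12 new=(6,12) → add node 4 parent=3 cost=15
5. q=(22,22) nearest=3 d=15 new=(16,12) → add node 5 parent=3 cost=15
6. q=(22,15) nearest=5 d=6 new=(21,15) → add node 6 parent=5 cost=20
7. q=(24,12) nearest=6 d=3 new=(24,12) → add node 7 parent=6 cost=23
8. q=(9,9) nearest=3 d=2 new=(9,9) → add node 8 parent=3 cost=12
9. q=(19,12) nearest=5 d=3 new=(19,12) → add node 9 parent=5 cost=18
10. q=(31,4) nearest=7 d=8 new=(29,7) → add node 10 parent=7 cost=28
11. q=(3,12) nearest=4 d=3 new=(3,12) → add node 11 parent=4 cost=18
12. q=(0,21) nearest=4 d=9 new=(1,17) → add node 12 parent=4 cost=20
13. q=(42,21) nearest=10 d=14 new=(34,12) → add node 13 parent=10 cost=33
14. q=(35,12) nearest=13 d=1 new=(35,12) → add node 14 parent=13 cost=34
15. q=(1,2) nearest=0 d=1 new=(1,2) → add node 15 parent=0 cost=1
16. q=(37,9) nearest=13 d=3 new=(37,9) → add node 16 parent=13 cost=36
17. q=(40,20) nearest=13 d=8 new=(39,17) → blocked by [33,39]×[17,21], reject
18. q=(1,16) nearest=12 d=1 new=(1,16) → add node 17 parent=12 cost=21
19. q=(27,17) nearest=7 d=5 new=(27,17) → add node 18 parent=7 cost=28
20. q=(8,13) nearest=4 d=2 new=(8,13) → add node 19 parent=4 cost=17
21. q=(14,8) nearest=3 d=3 new=(14,8) → add node 20 parent=3 cost=13
22. q=(4,4) nearest=1 d=2 new=(4,4) → add node 21 parent=1 cost=7
23. q=(29,11) nearest=10 d=4 new=(29,11) → add node 22 parent=10 cost=32
24. q=(32,1) nearest=10 d=6 new=(32,2) → add node 23 parent=10 cost=33
25. q=(21,1) nearest=20 d=7 new=(19,3) → blocked by [17,24]×[3,6], reject
26. q=(36,15) nearest=13 d=3 new=(36,15) → add node 24 parent=13 cost=36
27. q=(38,5) nearest=16 d=4 new=(38,5) → add node 25 parent=16 cost=40
28. q=(27,12) nearest=22 d=2 new=(27,12) → add node 26 parent=22 cost=34
29. q=(39,16) nearest=24 d=3 new=(39,16) → add node 27 parent=24 cost=39

Parent of node 27: 24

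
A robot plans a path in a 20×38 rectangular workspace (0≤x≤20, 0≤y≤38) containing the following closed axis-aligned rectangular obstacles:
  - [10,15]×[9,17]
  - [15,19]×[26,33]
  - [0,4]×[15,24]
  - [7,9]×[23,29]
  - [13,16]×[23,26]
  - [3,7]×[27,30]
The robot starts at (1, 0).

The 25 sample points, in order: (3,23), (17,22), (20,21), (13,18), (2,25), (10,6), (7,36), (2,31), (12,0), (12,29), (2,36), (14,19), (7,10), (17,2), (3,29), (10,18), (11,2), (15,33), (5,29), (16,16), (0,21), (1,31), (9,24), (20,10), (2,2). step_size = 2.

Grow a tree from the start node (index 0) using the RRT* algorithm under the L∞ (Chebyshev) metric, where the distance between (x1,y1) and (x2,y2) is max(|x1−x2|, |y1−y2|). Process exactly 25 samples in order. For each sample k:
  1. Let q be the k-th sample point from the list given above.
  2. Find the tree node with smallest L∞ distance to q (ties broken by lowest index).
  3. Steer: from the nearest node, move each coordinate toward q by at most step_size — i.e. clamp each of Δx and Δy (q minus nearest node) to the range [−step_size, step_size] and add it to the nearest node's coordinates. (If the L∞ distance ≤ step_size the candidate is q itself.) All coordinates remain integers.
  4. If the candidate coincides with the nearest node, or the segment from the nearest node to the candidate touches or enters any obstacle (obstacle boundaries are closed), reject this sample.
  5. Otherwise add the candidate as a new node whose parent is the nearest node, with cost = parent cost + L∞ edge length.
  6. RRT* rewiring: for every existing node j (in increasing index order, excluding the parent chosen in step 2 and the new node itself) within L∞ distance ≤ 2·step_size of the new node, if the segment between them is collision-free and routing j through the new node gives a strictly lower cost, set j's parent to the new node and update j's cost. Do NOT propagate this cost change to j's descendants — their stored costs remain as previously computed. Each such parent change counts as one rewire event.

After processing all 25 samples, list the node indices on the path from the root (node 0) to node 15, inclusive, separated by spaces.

Path: 0 1 2 3 9 15

1. q=(3,23) nearest=0 d=23 new=(3,2) → add node 1 parent=0 cost=2
2. q=(17,22) nearest=1 d=20 new=(5,4) → add node 2 parent=1 cost=4
3. q=(20,21) nearest=2 d=17 new=(7,6) → add node 3 parent=2 cost=6
4. q=(13,18) nearest=3 d=12 new=(9,8) → add node 4 parent=3 cost=8
5. q=(2,25) nearest=4 d=17 new=(7,10) → add node 5 parent=4 cost=10
6. q=(10,6) nearest=4 d=2 new=(10,6) → add node 6 parent=4 cost=10
7. q=(7,36) nearest=5 d=26 new=(7,12) → add node 7 parent=5 cost=12
8. q=(2,31) nearest=7 d=19 new=(5,14) → add node 8 parent=7 cost=14
9. q=(12,0) nearest=3 d=6 new=(9,4) → add node 9 parent=3 cost=8
10. q=(12,29) nearest=8 d=15 new=(7,16) → add node 10 parent=8 cost=16
11. q=(2,36) nearest=10 d=20 new=(5,18) → add node 11 parent=10 cost=18
12. q=(14,19) nearest=7 d=7 new=(9,14) → add node 12 parent=7 cost=14
13. q=(7,10) nearest=5 d=0 → coincident, reject
14. q=(17,2) nearest=6 d=7 new=(12,4) → add node 13 parent=6 cost=12
15. q=(3,29) nearest=11 d=11 new=(3,20) → blocked by [0,4]×[15,24], reject
16. q=(10,18) nearest=10 d=3 new=(9,18) → add node 14 parent=10 cost=18
17. q=(11,2) nearest=9 d=2 new=(11,2) → add node 15 parent=9 cost=10
18. q=(15,33) nearest=11 d=15 new=(7,20) → add node 16 parent=11 cost=20
19. q=(5,29) nearest=16 d=9 new=(5,22) → add node 17 parent=16 cost=22
20. q=(16,16) nearest=12 d=7 new=(11,16) → blocked by [10,15]×[9,17], reject
21. q=(0,21) nearest=11 d=5 new=(3,20) → blocked by [0,4]×[15,24], reject
22. q=(1,31) nearest=17 d=9 new=(3,24) → blocked by [0,4]×[15,24], reject
23. q=(9,24) nearest=16 d=4 new=(9,22) → add node 18 parent=16 cost=22
24. q=(20,10) nearest=13 d=8 new=(14,6) → add node 19 parent=13 cost=14
25. q=(2,2) nearest=1 d=1 new=(2,2) → add node 20 parent=1 cost=3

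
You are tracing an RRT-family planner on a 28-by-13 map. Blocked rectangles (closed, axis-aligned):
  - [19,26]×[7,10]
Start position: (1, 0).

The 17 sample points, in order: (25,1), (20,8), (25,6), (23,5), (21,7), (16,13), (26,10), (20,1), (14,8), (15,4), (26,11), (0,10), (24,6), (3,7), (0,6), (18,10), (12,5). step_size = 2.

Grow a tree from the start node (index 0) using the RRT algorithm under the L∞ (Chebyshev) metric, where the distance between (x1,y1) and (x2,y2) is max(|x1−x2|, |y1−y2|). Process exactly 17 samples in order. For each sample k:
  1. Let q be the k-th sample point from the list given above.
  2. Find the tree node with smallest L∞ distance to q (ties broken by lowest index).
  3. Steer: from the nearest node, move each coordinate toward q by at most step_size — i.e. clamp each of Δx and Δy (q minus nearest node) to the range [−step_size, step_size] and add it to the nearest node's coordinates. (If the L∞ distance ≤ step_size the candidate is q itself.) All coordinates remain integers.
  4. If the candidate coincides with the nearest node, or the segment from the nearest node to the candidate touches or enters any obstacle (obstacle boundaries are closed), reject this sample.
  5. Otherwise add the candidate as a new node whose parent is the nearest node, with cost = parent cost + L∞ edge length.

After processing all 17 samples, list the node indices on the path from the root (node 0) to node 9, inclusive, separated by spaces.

Path: 0 1 2 3 4 5 6 9

1. q=(25,1) nearest=0 d=24 new=(3,1) → add node 1 parent=0 cost=2
2. q=(20,8) nearest=1 d=17 new=(5,3) → add node 2 parent=1 cost=4
3. q=(25,6) nearest=2 d=20 new=(7,5) → add node 3 parent=2 cost=6
4. q=(23,5) nearest=3 d=16 new=(9,5) → add node 4 parent=3 cost=8
5. q=(21,7) nearest=4 d=12 new=(11,7) → add node 5 parent=4 cost=10
6. q=(16,13) nearest=5 d=6 new=(13,9) → add node 6 parent=5 cost=12
7. q=(26,10) nearest=6 d=13 new=(15,10) → add node 7 parent=6 cost=14
8. q=(20,1) nearest=6 d=8 new=(15,7) → add node 8 parent=6 cost=14
9. q=(14,8) nearest=6 d=1 new=(14,8) → add node 9 parent=6 cost=13
10. q=(15,4) nearest=8 d=3 new=(15,5) → add node 10 parent=8 cost=16
11. q=(26,11) nearest=7 d=11 new=(17,11) → add node 11 parent=7 cost=16
12. q=(0,10) nearest=2 d=7 new=(3,5) → add node 12 parent=2 cost=6
13. q=(24,6) nearest=11 d=7 new=(19,9) → blocked by [19,26]×[7,10], reject
14. q=(3,7) nearest=12 d=2 new=(3,7) → add node 13 parent=12 cost=8
15. q=(0,6) nearest=12 d=3 new=(1,6) → add node 14 parent=12 cost=8
16. q=(18,10) nearest=11 d=1 new=(18,10) → add node 15 parent=11 cost=17
17. q=(12,5) nearest=5 d=2 new=(12,5) → add node 16 parent=5 cost=12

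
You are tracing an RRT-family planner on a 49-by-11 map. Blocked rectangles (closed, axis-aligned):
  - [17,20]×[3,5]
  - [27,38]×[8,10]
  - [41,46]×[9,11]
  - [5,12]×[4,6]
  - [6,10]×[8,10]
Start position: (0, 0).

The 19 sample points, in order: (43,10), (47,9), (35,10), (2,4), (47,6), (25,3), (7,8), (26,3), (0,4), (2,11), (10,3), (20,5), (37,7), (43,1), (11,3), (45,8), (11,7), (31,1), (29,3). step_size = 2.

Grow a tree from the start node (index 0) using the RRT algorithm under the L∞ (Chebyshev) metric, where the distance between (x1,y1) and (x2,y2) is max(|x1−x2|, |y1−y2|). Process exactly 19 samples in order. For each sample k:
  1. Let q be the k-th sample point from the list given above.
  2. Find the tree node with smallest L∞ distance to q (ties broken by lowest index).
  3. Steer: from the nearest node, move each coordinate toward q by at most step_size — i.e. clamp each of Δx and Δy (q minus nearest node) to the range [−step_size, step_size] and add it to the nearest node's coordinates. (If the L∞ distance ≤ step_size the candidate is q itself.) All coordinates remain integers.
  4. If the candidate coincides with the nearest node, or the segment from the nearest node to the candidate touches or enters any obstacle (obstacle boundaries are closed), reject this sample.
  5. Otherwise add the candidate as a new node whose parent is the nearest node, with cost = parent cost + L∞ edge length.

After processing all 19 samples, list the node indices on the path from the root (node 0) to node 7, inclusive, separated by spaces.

1. q=(43,10) nearest=0 d=43 new=(2,2) → add node 1 parent=0 cost=2
2. q=(47,9) nearest=1 d=45 new=(4,4) → add node 2 parent=1 cost=4
3. q=(35,10) nearest=2 d=31 new=(6,6) → blocked by [5,12]×[4,6], reject
4. q=(2,4) nearest=1 d=2 new=(2,4) → add node 3 parent=1 cost=4
5. q=(47,6) nearest=2 d=43 new=(6,6) → blocked by [5,12]×[4,6], reject
6. q=(25,3) nearest=2 d=21 new=(6,3) → add node 4 parent=2 cost=6
7. q=(7,8) nearest=2 d=4 new=(6,6) → blocked by [5,12]×[4,6], reject
8. q=(26,3) nearest=4 d=20 new=(8,3) → add node 5 parent=4 cost=8
9. q=(0,4) nearest=1 d=2 new=(0,4) → add node 6 parent=1 cost=4
10. q=(2,11) nearest=2 d=7 new=(2,6) → add node 7 parent=2 cost=6
11. q=(10,3) nearest=5 d=2 new=(10,3) → add node 8 parent=5 cost=10
12. q=(20,5) nearest=8 d=10 new=(12,5) → blocked by [5,12]×[4,6], reject
13. q=(37,7) nearest=8 d=27 new=(12,5) → blocked by [5,12]×[4,6], reject
14. q=(43,1) nearest=8 d=33 new=(12,1) → add node 9 parent=8 cost=12
15. q=(11,3) nearest=8 d=1 new=(11,3) → add node 10 parent=8 cost=11
16. q=(45,8) nearest=9 d=33 new=(14,3) → add node 11 parent=9 cost=14
17. q=(11,7) nearest=5 d=4 new=(10,5) → blocked by [5,12]×[4,6], reject
18. q=(31,1) nearest=11 d=17 new=(16,1) → add node 12 parent=11 cost=16
19. q=(29,3) nearest=12 d=13 new=(18,3) → blocked by [17,20]×[3,5], reject

Path: 0 1 2 7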